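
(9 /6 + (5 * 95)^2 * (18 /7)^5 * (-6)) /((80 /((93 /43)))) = -475788493790847 /115632160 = -4114672.72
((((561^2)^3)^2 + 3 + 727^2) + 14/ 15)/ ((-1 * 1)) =-14576242809809535159754358027292809/ 15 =-971749520653969010650290500000000.00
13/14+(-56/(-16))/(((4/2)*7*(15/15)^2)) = 33/28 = 1.18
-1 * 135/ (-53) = 135/ 53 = 2.55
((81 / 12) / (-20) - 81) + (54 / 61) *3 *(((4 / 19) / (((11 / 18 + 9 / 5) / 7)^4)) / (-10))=-7304960219373 / 85628867120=-85.31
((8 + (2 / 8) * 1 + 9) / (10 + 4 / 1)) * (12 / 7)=207 / 98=2.11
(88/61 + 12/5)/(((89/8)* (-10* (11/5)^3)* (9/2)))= -46880/65033991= -0.00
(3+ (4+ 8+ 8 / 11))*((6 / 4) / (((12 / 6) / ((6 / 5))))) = 1557 / 110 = 14.15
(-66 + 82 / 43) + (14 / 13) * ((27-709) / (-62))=-29206 / 559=-52.25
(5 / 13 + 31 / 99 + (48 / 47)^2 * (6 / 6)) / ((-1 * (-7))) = 706990 / 2842983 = 0.25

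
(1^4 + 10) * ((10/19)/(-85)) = -22/323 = -0.07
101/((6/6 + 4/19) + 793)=1919/15090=0.13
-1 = -1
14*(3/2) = 21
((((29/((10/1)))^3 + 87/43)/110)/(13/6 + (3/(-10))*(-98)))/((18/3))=0.00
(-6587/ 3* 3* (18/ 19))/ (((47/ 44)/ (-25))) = 130422600/ 893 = 146049.94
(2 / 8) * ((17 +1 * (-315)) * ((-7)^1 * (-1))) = -1043 / 2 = -521.50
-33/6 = -11/2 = -5.50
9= 9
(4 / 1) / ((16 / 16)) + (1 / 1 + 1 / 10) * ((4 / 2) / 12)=251 / 60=4.18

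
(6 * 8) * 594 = 28512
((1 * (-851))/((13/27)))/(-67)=22977/871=26.38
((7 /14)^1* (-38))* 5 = -95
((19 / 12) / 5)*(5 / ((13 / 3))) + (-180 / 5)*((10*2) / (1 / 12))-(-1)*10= -448741 / 52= -8629.63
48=48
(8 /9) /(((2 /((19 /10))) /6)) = 76 /15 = 5.07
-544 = -544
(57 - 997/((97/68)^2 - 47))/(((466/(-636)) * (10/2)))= -98769066/4570295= -21.61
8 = 8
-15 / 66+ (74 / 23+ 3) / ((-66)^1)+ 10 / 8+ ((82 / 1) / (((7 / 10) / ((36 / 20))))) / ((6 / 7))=749675 / 3036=246.93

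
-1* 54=-54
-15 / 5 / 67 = -3 / 67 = -0.04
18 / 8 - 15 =-51 / 4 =-12.75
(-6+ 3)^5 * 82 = -19926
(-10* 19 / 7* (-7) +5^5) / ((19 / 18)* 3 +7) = 19890 / 61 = 326.07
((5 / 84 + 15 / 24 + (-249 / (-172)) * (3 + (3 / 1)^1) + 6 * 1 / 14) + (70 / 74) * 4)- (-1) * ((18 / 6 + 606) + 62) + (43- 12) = 191266729 / 267288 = 715.58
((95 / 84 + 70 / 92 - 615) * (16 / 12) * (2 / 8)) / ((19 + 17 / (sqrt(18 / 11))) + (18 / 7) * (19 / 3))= -292577675 / 43349986 + 140958475 * sqrt(22) / 260099916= -4.21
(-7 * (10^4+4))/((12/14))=-245098/3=-81699.33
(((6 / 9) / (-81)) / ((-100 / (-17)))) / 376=-17 / 4568400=-0.00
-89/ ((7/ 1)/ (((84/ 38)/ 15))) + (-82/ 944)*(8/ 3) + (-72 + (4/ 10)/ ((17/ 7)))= -4227259/ 57171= -73.94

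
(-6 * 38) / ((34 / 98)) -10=-11342 / 17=-667.18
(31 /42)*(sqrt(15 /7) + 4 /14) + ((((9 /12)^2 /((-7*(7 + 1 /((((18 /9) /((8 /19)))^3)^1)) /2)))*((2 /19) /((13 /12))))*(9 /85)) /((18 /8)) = 1646058887 /7809387495 + 31*sqrt(105) /294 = 1.29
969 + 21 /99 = 31984 /33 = 969.21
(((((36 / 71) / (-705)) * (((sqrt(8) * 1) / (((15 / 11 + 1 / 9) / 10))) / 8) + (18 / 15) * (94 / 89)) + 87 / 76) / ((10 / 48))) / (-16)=-244737 / 338200 + 891 * sqrt(2) / 2436010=-0.72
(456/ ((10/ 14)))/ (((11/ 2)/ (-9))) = -57456/ 55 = -1044.65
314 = 314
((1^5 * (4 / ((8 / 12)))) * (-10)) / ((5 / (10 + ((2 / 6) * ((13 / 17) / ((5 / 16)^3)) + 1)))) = -493492 / 2125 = -232.23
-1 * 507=-507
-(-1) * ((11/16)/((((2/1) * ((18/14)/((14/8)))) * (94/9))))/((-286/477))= -23373/312832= -0.07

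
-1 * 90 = -90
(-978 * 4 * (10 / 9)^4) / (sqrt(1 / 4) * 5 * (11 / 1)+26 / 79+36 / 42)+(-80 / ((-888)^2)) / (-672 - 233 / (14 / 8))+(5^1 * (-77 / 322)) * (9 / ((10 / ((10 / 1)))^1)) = -10767539158198477735 / 49253835043146672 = -218.61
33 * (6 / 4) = 99 / 2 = 49.50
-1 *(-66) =66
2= 2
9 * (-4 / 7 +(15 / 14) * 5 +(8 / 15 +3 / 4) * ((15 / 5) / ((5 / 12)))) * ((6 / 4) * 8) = 265086 / 175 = 1514.78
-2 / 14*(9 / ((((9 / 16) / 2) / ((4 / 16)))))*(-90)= 720 / 7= 102.86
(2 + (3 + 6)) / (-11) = -1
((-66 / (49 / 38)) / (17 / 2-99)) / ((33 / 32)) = 4864 / 8869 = 0.55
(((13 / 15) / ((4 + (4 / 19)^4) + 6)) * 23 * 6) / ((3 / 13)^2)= 6585250451 / 29327985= 224.54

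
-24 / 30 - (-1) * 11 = 51 / 5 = 10.20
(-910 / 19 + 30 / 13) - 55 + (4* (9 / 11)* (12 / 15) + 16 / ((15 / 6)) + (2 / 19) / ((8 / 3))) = -4973707 / 54340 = -91.53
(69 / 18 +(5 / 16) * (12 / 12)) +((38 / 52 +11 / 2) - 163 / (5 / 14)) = -1391593 / 3120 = -446.02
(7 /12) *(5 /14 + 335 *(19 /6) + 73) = 11909 /18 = 661.61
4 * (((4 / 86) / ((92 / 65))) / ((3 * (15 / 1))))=26 / 8901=0.00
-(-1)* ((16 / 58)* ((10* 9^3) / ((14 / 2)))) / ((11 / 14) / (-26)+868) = 3032640 / 9162289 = 0.33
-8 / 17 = -0.47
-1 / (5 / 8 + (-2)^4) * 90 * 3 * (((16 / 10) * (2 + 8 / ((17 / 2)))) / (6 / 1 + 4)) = -17280 / 2261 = -7.64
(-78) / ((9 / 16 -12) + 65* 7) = -1248 / 7097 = -0.18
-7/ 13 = -0.54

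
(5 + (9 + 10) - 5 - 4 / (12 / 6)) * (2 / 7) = 34 / 7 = 4.86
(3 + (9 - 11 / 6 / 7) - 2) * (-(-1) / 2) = 409 / 84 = 4.87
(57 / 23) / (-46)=-57 / 1058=-0.05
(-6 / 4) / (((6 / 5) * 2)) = -5 / 8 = -0.62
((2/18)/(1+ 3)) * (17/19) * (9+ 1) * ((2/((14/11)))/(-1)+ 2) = 85/798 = 0.11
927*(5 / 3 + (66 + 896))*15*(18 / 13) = 241196130 / 13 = 18553548.46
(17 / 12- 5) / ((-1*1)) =43 / 12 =3.58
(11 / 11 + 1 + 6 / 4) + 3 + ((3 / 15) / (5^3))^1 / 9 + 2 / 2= 7.50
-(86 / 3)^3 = -636056 / 27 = -23557.63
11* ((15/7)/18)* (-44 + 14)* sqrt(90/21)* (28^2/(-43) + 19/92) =19610525* sqrt(210)/193844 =1466.04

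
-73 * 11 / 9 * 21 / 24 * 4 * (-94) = 264187 / 9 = 29354.11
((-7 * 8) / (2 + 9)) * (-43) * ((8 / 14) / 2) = 688 / 11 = 62.55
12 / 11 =1.09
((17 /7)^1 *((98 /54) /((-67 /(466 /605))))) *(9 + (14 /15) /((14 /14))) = -8262646 /16416675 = -0.50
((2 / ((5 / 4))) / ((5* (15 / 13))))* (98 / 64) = 637 / 1500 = 0.42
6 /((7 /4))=24 /7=3.43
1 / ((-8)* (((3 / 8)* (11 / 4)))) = -4 / 33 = -0.12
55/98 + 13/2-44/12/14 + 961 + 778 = 513265/294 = 1745.80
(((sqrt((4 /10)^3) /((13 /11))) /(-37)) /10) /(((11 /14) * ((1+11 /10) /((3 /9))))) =-4 * sqrt(10) /108225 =-0.00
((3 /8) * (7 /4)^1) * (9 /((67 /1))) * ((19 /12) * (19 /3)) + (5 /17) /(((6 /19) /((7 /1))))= 3238151 /437376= 7.40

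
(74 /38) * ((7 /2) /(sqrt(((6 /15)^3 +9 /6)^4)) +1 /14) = 2.93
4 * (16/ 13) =64/ 13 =4.92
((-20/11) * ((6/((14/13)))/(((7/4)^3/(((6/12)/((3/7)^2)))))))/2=-2.57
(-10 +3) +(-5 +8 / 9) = -11.11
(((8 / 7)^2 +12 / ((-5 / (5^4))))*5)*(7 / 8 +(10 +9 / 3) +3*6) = -23407725 / 98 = -238854.34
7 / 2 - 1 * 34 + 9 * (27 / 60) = -529 / 20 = -26.45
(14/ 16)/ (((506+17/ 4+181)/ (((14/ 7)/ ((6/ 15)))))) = 1/ 158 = 0.01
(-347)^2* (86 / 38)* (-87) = -450450069 / 19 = -23707898.37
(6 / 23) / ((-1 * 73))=-6 / 1679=-0.00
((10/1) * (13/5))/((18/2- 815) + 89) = -26/717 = -0.04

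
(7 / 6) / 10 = 7 / 60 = 0.12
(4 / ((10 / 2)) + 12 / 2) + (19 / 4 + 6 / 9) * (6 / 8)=869 / 80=10.86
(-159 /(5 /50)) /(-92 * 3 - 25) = 1590 /301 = 5.28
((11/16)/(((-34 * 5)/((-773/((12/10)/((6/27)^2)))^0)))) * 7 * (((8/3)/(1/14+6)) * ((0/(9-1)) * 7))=0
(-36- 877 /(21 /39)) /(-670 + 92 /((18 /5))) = 104877 /40600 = 2.58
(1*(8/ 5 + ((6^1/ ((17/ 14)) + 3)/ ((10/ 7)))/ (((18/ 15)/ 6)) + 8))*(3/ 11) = 19071/ 1870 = 10.20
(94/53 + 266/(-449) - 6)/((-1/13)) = 1490762/23797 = 62.64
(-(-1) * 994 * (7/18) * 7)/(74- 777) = -24353/6327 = -3.85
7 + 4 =11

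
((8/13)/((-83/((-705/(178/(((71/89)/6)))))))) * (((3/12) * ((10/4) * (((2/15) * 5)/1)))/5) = 16685/51280554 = 0.00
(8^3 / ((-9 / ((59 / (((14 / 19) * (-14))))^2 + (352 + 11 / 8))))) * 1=-158206880 / 7203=-21964.03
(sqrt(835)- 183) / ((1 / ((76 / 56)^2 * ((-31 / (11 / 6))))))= 6143859 / 1078- 33573 * sqrt(835) / 1078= 4799.37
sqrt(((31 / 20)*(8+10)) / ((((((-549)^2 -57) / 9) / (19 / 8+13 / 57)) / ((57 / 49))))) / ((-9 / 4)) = -sqrt(3465173490) / 2636760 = -0.02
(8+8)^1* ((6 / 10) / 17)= 0.56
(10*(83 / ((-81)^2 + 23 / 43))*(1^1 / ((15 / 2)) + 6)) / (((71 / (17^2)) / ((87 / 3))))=2751884588 / 30048549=91.58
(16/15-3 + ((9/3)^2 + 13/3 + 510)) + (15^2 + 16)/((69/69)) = 3812/5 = 762.40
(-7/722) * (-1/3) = 7/2166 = 0.00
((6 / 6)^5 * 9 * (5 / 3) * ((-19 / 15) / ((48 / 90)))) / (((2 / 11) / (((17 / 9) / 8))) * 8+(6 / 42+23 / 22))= -11305 / 2332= -4.85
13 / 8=1.62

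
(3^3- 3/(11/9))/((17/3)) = 810/187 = 4.33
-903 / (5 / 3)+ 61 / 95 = -10282 / 19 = -541.16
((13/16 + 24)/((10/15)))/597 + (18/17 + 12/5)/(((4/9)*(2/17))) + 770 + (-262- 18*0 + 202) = 24714601/31840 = 776.21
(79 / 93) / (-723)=-79 / 67239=-0.00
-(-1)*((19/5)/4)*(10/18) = 19/36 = 0.53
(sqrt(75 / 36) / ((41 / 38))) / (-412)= -95 * sqrt(3) / 50676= -0.00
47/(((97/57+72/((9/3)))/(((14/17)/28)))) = 0.05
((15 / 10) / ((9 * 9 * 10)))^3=0.00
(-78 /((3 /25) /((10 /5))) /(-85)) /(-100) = -13 /85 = -0.15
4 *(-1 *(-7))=28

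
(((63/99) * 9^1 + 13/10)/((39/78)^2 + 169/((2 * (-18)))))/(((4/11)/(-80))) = 6957/20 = 347.85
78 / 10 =39 / 5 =7.80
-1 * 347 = -347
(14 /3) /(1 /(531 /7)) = 354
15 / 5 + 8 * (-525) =-4197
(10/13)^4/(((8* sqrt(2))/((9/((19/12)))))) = 67500* sqrt(2)/542659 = 0.18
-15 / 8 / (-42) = 5 / 112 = 0.04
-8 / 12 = -2 / 3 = -0.67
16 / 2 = 8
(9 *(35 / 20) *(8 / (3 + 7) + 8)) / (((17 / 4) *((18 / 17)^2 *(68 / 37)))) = 2849 / 180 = 15.83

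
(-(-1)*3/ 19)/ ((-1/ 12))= -36/ 19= -1.89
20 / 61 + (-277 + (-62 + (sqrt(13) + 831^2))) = sqrt(13) + 42103562 / 61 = 690225.93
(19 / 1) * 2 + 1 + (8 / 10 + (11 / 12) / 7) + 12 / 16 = 8543 / 210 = 40.68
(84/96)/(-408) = -7/3264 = -0.00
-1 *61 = -61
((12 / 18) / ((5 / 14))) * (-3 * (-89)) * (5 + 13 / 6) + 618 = 62848 / 15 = 4189.87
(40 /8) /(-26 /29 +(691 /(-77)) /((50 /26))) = -279125 /310557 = -0.90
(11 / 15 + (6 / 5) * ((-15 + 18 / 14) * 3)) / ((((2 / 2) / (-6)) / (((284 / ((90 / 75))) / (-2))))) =-725194 / 21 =-34533.05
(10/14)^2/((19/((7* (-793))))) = -19825/133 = -149.06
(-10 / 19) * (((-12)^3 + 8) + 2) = 17180 / 19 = 904.21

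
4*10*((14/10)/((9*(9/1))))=0.69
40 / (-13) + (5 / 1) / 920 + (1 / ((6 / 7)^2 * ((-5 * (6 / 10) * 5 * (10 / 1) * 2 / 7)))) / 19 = -188553107 / 61354800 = -3.07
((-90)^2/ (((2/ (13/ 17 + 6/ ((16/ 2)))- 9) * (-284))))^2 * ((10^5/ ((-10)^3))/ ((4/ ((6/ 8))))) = -3262764796875/ 12616231684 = -258.62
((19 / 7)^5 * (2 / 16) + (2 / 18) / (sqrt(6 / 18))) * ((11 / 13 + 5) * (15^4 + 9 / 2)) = 427538 * sqrt(3) / 13 + 4763818864179 / 873964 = 5507781.07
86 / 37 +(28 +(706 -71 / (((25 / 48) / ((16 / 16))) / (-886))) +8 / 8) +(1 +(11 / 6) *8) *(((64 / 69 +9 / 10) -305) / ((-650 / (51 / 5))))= 10088740620107 / 82972500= 121591.38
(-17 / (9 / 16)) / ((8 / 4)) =-136 / 9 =-15.11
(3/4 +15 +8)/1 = 95/4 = 23.75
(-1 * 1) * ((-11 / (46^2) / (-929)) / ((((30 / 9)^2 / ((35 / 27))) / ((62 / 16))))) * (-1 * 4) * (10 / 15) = 2387 / 353837520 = 0.00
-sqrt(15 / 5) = -sqrt(3) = -1.73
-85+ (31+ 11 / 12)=-637 / 12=-53.08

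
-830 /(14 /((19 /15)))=-1577 /21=-75.10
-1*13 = -13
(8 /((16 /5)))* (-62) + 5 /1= -150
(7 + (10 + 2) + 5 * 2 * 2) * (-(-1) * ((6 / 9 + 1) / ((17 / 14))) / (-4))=-455 / 34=-13.38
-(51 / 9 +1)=-6.67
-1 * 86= -86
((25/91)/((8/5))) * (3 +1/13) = 625/1183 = 0.53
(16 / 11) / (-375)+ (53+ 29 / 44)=885311 / 16500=53.66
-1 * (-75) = 75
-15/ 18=-5/ 6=-0.83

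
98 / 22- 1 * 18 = -13.55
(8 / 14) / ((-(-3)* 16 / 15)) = 0.18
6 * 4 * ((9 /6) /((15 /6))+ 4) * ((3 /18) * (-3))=-276 /5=-55.20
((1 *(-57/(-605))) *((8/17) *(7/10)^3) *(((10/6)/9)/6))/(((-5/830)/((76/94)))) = -20554618/326291625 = -0.06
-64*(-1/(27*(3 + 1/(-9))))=32/39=0.82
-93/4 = -23.25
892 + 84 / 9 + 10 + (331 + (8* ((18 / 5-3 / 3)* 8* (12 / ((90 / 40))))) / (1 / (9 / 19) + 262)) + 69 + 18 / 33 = 1315.24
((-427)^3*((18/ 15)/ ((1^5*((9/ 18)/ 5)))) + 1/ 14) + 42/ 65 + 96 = -850170866347/ 910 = -934253699.28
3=3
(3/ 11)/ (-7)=-3/ 77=-0.04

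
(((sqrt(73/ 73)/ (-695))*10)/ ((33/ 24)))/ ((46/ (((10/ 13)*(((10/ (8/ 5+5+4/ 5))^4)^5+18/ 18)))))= -764789251818332892698134900302944080/ 10570928980371148596237881329965599971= -0.07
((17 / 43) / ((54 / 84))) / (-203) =-34 / 11223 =-0.00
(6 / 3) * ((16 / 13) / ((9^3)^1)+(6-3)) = 6.00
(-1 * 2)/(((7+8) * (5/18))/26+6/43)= -13416/2011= -6.67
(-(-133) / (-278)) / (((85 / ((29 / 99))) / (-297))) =0.49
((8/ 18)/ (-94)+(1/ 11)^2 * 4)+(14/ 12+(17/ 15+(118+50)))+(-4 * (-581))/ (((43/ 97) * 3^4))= 46558421023/ 198078210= 235.05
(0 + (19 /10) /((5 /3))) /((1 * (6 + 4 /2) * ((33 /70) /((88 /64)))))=133 /320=0.42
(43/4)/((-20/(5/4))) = -43/64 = -0.67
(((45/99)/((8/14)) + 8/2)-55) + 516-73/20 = 25418/55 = 462.15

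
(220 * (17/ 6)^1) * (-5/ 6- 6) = -38335/ 9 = -4259.44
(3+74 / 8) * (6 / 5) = 14.70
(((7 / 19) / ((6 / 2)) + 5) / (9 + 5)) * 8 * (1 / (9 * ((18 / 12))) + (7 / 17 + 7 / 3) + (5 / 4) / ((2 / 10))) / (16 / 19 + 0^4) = 1215523 / 38556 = 31.53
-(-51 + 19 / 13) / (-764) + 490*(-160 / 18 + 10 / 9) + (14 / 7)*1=-85123655 / 22347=-3809.18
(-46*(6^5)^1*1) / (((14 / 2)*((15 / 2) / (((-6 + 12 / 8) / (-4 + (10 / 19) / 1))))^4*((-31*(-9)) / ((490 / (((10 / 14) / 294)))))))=-9326944691568 / 283669375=-32879.63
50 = 50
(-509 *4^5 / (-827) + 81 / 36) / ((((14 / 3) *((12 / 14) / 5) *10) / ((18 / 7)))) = 2690109 / 13232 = 203.30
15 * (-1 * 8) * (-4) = 480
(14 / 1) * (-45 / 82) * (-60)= 18900 / 41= 460.98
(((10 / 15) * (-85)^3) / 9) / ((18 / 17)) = -10440125 / 243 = -42963.48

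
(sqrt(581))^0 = 1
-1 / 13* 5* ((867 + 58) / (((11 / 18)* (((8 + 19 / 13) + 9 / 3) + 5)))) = -33.34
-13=-13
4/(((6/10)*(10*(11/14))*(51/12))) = 112/561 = 0.20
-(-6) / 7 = 6 / 7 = 0.86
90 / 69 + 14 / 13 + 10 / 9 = 9398 / 2691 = 3.49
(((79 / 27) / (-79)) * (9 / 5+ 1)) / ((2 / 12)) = -28 / 45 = -0.62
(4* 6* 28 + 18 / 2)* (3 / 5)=2043 / 5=408.60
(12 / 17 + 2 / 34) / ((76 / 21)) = 273 / 1292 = 0.21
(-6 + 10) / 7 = 4 / 7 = 0.57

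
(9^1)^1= 9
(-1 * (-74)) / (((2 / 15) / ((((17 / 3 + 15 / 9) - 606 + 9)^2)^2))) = 1811686549639385 / 27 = 67099501838495.74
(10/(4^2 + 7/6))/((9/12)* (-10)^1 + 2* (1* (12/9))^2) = -1080/7313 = -0.15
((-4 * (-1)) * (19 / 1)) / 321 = 76 / 321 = 0.24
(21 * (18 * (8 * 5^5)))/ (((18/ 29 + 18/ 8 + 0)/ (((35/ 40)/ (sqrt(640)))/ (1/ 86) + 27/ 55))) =657720000/ 407 + 114568125 * sqrt(10)/ 37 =11407809.45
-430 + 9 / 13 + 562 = 1725 / 13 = 132.69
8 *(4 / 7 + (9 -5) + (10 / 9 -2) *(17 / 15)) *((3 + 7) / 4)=13472 / 189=71.28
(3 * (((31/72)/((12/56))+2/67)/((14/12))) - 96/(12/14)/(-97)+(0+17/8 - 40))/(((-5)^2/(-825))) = 378042775/363944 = 1038.74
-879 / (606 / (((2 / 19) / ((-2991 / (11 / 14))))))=3223 / 80356206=0.00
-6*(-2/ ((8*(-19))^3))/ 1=-0.00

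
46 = 46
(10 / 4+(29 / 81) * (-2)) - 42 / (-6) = 1423 / 162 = 8.78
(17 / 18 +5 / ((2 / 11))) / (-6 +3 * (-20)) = -128 / 297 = -0.43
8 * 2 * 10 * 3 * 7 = 3360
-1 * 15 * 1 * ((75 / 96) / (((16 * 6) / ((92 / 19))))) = -2875 / 4864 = -0.59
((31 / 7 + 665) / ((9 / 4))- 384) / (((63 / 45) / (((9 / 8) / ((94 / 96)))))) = -163440 / 2303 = -70.97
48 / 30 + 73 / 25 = 113 / 25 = 4.52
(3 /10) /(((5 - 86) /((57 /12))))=-19 /1080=-0.02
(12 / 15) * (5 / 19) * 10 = 40 / 19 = 2.11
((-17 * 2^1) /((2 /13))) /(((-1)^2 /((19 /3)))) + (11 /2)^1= -8365 /6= -1394.17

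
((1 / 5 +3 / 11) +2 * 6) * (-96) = -1197.38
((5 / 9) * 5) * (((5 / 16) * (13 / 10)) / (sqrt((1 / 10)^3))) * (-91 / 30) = -29575 * sqrt(10) / 864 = -108.25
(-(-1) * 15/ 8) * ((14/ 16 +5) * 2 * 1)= 705/ 32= 22.03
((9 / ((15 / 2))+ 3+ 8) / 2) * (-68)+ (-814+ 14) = -6074 / 5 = -1214.80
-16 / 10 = -8 / 5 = -1.60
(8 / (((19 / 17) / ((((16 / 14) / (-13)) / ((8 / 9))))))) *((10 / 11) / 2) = -6120 / 19019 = -0.32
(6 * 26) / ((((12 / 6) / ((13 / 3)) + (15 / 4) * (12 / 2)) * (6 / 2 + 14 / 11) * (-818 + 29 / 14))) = -208208 / 106839319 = -0.00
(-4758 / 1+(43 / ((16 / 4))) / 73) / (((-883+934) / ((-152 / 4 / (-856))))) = -26396567 / 6373776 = -4.14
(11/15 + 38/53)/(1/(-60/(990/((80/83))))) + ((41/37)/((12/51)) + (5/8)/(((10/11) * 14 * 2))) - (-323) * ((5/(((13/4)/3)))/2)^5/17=3345411337218811375/2680313885016768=1248.14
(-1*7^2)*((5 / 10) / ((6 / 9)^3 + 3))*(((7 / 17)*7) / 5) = -4.28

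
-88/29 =-3.03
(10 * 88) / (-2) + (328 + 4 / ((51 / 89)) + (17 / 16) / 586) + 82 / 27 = -438882757 / 4303584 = -101.98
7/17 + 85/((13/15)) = 21766/221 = 98.49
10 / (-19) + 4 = 66 / 19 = 3.47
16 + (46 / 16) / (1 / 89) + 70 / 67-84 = 101261 / 536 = 188.92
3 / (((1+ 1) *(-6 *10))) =-0.02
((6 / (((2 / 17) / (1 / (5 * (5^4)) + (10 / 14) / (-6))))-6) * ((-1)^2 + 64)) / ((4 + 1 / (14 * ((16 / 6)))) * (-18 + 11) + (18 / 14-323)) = 2.24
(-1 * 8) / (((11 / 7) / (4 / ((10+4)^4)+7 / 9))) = -134474 / 33957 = -3.96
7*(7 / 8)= 49 / 8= 6.12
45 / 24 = 15 / 8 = 1.88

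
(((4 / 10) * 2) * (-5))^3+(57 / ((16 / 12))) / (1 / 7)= 941 / 4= 235.25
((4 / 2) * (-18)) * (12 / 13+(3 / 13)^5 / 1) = -12347100 / 371293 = -33.25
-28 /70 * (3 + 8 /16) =-7 /5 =-1.40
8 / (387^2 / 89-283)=356 / 62291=0.01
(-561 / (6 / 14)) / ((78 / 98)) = -64141 / 39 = -1644.64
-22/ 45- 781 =-35167/ 45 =-781.49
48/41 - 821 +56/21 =-100511/123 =-817.16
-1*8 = -8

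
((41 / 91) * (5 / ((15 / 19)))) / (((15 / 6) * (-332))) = -779 / 226590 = -0.00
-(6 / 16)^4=-81 / 4096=-0.02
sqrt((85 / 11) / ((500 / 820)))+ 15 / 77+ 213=216.75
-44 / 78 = -22 / 39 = -0.56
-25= -25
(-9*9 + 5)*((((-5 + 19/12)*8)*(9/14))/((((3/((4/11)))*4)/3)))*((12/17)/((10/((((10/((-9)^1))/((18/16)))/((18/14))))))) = -99712/15147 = -6.58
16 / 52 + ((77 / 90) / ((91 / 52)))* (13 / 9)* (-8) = -28124 / 5265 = -5.34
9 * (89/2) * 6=2403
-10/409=-0.02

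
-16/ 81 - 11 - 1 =-988/ 81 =-12.20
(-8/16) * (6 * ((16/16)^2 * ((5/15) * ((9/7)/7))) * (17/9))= -17/49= -0.35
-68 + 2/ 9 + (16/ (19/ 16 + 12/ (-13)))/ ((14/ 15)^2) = 8170/ 4851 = 1.68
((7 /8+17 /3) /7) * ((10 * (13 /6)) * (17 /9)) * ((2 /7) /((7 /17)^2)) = 50137165 /777924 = 64.45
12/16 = 3/4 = 0.75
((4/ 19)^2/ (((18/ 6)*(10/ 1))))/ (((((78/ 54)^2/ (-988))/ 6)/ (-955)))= 990144/ 247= 4008.68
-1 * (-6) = 6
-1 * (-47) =47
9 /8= 1.12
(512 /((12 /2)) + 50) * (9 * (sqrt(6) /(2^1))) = 609 * sqrt(6) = 1491.74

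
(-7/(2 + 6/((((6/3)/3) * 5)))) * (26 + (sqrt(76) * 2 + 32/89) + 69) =-297045/1691 - 140 * sqrt(19)/19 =-207.78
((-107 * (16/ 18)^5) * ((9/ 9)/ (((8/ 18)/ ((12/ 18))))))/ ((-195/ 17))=29802496/ 3838185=7.76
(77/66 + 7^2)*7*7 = 14749/6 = 2458.17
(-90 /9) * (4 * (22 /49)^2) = -19360 /2401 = -8.06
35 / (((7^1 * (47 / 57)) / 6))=1710 / 47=36.38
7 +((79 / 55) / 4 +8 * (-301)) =-528141 / 220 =-2400.64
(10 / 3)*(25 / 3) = 250 / 9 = 27.78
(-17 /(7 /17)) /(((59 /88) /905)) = -55728.72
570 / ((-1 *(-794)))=285 / 397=0.72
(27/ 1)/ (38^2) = 27/ 1444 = 0.02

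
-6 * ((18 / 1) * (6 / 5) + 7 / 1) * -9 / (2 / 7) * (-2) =-54054 / 5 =-10810.80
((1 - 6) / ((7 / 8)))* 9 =-360 / 7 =-51.43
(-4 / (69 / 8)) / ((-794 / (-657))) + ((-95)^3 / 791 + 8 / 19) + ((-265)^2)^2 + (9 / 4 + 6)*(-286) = 1353510456986703223 / 274459598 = 4931547181.62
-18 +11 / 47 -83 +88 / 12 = -93.43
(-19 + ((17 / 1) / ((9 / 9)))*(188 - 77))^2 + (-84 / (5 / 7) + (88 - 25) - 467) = 17444512 / 5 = 3488902.40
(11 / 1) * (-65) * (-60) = 42900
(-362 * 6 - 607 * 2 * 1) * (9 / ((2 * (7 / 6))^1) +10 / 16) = -424943 / 28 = -15176.54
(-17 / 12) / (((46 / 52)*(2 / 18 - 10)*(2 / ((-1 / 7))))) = -0.01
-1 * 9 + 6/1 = -3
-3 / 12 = -1 / 4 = -0.25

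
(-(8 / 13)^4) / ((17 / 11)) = -45056 / 485537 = -0.09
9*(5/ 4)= 45/ 4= 11.25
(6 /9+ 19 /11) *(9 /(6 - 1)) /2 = 237 /110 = 2.15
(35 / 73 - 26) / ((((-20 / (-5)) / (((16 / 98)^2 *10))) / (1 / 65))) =-59616 / 2278549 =-0.03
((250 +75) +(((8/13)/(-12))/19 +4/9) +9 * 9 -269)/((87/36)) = 1222132/21489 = 56.87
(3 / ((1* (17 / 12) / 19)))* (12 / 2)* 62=254448 / 17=14967.53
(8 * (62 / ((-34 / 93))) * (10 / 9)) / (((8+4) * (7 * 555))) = -3844 / 118881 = -0.03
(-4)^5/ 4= -256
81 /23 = 3.52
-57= -57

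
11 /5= 2.20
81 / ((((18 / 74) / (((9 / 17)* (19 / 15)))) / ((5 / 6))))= 6327 / 34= 186.09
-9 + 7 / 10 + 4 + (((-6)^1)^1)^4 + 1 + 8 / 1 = 13007 / 10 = 1300.70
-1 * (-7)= 7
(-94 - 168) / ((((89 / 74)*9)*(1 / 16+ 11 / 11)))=-310208 / 13617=-22.78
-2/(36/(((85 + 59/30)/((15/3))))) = -2609/2700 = -0.97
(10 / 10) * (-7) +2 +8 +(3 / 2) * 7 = 27 / 2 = 13.50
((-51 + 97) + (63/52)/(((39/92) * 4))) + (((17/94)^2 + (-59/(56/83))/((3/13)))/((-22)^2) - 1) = 1363921433597/30355477152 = 44.93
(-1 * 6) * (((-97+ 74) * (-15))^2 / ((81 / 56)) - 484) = -1472488 / 3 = -490829.33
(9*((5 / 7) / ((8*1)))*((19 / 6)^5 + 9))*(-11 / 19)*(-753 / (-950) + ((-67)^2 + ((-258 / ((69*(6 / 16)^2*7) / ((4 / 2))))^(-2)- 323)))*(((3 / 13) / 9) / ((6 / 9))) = -6717062467058534784523 / 275149777199431680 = -24412.39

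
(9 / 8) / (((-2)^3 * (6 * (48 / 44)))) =-11 / 512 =-0.02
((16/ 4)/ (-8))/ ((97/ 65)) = -65/ 194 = -0.34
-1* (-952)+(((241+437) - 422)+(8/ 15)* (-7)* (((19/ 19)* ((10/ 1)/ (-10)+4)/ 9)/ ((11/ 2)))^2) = 19732456/ 16335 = 1207.99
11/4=2.75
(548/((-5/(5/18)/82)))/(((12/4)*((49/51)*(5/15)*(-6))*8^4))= 95489/903168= 0.11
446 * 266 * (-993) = -117805548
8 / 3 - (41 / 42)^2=3023 / 1764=1.71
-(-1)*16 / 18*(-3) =-8 / 3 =-2.67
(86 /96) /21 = 43 /1008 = 0.04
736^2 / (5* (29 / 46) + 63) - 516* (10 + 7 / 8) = 15684443 / 6086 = 2577.13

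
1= 1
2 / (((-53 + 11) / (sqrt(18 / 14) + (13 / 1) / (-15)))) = 13 / 315 - sqrt(7) / 49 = -0.01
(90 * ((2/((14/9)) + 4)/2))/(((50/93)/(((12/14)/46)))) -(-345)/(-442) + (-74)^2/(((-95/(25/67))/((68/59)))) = -1620556088498/93533375845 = -17.33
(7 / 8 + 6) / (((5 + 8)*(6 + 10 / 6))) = 165 / 2392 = 0.07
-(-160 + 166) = -6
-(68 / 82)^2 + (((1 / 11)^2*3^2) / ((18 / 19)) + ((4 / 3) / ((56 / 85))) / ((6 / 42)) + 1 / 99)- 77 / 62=1398934627 / 113497758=12.33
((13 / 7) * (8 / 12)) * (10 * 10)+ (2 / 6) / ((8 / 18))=10463 / 84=124.56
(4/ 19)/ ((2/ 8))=16/ 19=0.84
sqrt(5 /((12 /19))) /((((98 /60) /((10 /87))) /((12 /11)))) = 0.22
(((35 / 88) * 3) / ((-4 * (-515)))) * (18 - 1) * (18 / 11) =3213 / 199408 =0.02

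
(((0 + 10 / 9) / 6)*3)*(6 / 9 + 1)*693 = 1925 / 3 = 641.67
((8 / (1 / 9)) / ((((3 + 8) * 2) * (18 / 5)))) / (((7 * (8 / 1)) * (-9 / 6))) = -5 / 462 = -0.01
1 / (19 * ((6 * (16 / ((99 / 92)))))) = 33 / 55936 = 0.00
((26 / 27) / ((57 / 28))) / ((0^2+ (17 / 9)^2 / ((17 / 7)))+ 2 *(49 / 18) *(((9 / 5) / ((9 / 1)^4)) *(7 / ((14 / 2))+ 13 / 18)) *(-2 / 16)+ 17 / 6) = 42456960 / 386137019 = 0.11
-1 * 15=-15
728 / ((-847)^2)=104 / 102487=0.00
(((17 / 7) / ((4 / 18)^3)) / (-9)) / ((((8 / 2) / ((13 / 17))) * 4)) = -1053 / 896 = -1.18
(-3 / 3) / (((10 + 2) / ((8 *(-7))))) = 14 / 3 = 4.67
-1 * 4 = -4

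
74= 74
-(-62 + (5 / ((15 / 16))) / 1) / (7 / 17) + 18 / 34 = 49319 / 357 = 138.15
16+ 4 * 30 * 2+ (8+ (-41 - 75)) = 148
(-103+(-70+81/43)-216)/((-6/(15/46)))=41615/1978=21.04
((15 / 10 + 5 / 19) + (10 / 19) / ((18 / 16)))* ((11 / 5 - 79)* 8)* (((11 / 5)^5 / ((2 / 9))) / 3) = -31457769728 / 296875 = -105963.01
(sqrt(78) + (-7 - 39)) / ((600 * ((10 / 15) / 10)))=-23 / 20 + sqrt(78) / 40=-0.93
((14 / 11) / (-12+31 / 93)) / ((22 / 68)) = -0.34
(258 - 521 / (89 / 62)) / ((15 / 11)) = -20548 / 267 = -76.96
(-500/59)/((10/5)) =-250/59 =-4.24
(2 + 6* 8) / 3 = 50 / 3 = 16.67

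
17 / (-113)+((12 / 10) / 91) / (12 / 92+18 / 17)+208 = 1656509041 / 7969325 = 207.86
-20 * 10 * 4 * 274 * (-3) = 657600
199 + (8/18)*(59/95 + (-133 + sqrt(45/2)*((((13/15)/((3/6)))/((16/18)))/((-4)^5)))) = 39947/285 - 13*sqrt(10)/10240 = 140.16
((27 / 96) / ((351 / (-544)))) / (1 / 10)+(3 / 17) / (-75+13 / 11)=-2347967 / 538356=-4.36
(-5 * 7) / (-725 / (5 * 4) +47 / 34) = 2380 / 2371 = 1.00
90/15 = 6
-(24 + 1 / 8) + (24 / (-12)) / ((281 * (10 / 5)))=-54241 / 2248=-24.13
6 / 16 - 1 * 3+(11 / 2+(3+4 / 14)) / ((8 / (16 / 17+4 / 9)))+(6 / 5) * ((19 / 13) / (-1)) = -530399 / 185640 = -2.86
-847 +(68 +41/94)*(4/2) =-33376/47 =-710.13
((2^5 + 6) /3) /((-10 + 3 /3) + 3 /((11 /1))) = -209 /144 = -1.45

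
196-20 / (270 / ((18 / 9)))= 5288 / 27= 195.85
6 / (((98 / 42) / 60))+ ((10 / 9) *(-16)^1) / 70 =9704 / 63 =154.03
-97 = -97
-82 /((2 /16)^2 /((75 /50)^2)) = -11808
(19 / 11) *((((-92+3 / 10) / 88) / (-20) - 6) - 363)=-637.27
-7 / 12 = -0.58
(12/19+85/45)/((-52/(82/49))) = -17671/217854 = -0.08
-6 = -6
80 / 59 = 1.36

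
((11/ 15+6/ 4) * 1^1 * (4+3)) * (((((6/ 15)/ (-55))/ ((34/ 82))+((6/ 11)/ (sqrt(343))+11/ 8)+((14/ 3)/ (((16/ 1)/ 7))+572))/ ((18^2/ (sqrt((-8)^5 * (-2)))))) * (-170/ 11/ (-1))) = 145792 * sqrt(7)/ 68607+242228302064/ 2205225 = 109848.52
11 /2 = 5.50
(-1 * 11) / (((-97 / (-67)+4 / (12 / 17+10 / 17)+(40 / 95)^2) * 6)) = -2926627 / 7528278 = -0.39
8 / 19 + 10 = 198 / 19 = 10.42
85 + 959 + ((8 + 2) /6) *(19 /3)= 9491 /9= 1054.56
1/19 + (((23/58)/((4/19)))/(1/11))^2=439091555/1022656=429.36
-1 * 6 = -6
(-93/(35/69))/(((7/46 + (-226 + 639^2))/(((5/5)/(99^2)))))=-32798/715509149355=-0.00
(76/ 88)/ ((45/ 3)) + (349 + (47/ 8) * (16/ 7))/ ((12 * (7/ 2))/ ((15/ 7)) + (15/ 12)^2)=67201969/ 3910830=17.18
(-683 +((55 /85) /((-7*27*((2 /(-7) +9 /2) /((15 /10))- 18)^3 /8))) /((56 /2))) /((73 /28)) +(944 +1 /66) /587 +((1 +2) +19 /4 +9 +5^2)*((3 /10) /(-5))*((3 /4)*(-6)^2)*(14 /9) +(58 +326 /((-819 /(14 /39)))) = -301850300050309072679 /980933836752054900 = -307.72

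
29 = 29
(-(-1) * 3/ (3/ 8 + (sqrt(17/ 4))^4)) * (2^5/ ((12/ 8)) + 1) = 1072/ 295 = 3.63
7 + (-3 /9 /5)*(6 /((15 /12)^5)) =107327 /15625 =6.87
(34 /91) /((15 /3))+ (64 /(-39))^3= -9019898 /2076165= -4.34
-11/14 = -0.79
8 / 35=0.23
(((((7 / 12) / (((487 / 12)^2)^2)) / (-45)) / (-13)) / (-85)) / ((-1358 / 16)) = 1536 / 30145317439603925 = 0.00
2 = 2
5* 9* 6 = 270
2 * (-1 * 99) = -198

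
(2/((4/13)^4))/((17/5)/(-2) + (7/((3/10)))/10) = 428415/1216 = 352.31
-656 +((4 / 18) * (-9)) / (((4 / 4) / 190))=-1036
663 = 663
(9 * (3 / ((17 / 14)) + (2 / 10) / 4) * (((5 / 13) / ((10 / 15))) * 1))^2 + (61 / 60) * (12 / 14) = 18834803867 / 109403840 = 172.16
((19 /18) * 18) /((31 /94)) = 57.61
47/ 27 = 1.74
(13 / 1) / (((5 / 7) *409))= 91 / 2045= 0.04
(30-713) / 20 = -683 / 20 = -34.15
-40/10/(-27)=4/27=0.15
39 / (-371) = -39 / 371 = -0.11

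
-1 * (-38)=38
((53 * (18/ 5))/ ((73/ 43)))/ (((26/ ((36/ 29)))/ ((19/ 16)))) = 3507381/ 550420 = 6.37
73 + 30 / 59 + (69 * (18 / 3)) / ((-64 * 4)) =542923 / 7552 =71.89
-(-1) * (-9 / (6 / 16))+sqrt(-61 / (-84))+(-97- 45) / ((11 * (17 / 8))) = -5624 / 187+sqrt(1281) / 42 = -29.22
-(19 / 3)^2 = -361 / 9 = -40.11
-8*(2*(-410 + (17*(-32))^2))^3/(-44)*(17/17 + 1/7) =42904844390718464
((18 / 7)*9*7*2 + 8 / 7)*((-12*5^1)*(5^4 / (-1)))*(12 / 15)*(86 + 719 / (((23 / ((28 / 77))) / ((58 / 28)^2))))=114083657880000 / 86779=1314645915.26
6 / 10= 3 / 5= 0.60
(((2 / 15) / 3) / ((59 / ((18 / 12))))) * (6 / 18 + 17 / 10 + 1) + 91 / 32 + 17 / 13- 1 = 3.15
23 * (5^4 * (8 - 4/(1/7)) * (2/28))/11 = -143750/77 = -1866.88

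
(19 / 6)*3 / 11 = 19 / 22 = 0.86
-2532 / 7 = -361.71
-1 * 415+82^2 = 6309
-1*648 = -648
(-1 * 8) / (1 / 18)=-144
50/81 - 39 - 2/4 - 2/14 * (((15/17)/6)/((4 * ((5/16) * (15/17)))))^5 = -413371939/10631250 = -38.88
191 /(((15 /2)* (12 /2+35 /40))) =3056 /825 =3.70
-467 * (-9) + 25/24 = 100897/24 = 4204.04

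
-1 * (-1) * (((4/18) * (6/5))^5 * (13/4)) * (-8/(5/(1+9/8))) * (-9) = 56576/421875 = 0.13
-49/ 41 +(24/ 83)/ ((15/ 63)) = 329/ 17015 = 0.02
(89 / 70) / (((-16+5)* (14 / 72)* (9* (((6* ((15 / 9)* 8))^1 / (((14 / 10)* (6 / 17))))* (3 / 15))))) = -267 / 130900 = -0.00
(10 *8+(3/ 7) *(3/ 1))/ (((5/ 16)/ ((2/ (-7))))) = -18208/ 245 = -74.32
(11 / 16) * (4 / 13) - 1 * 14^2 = -10181 / 52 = -195.79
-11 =-11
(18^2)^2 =104976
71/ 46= 1.54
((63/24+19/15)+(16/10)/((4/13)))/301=1091/36120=0.03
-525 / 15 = -35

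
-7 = -7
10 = 10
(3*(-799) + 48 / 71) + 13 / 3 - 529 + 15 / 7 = -4352002 / 1491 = -2918.85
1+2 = 3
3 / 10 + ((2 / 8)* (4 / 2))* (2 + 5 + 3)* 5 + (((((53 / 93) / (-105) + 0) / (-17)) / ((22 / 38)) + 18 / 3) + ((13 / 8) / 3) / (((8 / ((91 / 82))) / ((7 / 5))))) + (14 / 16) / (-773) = 46527599402897 / 1481552924544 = 31.40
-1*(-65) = 65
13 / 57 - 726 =-41369 / 57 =-725.77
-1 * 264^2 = -69696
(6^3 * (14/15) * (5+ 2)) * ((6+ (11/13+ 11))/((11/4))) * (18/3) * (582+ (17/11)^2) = 2778080191488/86515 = 32110965.63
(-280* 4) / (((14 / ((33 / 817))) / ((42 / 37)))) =-3.67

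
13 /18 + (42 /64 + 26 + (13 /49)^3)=928295101 /33882912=27.40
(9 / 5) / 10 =9 / 50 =0.18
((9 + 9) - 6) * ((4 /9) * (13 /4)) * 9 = 156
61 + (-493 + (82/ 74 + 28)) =-14907/ 37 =-402.89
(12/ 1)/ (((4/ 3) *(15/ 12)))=7.20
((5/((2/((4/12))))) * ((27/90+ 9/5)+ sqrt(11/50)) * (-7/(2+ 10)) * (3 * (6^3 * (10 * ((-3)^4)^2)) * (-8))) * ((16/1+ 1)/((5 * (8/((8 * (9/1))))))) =505931832 * sqrt(22)+ 10624568472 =12997599110.21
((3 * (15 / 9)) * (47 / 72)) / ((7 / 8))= 235 / 63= 3.73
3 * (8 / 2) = 12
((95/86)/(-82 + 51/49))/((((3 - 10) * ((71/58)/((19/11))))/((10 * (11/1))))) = 3664150/12111251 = 0.30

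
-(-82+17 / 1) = 65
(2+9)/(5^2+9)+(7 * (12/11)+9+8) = 9335/374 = 24.96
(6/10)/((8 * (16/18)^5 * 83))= 177147/108789760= 0.00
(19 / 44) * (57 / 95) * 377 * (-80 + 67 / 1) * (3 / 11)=-838071 / 2420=-346.31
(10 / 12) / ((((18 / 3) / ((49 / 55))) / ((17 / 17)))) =49 / 396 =0.12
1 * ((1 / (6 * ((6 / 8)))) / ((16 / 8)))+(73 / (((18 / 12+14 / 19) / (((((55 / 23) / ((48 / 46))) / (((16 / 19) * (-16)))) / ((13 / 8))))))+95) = 91.70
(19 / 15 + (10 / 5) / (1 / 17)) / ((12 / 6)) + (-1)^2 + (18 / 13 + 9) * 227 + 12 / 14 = 6488659 / 2730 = 2376.80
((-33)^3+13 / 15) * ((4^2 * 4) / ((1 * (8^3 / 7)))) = -1886647 / 60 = -31444.12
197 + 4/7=1383/7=197.57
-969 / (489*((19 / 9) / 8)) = -1224 / 163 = -7.51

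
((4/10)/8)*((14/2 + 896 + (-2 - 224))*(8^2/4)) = 2708/5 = 541.60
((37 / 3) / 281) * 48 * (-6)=-12.64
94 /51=1.84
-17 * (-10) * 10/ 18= 850/ 9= 94.44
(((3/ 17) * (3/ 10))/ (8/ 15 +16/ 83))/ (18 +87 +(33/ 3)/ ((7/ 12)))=5229/ 8882704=0.00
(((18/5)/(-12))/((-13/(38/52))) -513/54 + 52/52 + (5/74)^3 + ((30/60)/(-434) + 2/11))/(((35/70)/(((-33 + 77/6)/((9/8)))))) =24880946404897/83591886105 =297.65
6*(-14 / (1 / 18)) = -1512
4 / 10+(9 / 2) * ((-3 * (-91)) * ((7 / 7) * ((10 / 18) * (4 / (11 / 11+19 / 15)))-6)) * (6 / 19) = -3144314 / 1615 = -1946.94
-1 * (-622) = 622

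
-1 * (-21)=21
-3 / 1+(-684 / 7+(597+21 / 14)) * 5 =35013 / 14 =2500.93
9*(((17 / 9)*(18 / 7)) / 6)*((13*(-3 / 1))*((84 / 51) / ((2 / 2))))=-468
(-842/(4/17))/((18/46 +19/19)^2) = -3786053/2048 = -1848.66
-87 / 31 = -2.81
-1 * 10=-10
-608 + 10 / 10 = -607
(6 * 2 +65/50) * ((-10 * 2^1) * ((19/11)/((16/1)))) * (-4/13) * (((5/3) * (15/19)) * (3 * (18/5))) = 17955/143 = 125.56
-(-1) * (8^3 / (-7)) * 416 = -212992 / 7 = -30427.43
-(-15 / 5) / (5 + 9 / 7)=21 / 44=0.48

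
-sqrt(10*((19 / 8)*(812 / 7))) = -sqrt(2755) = -52.49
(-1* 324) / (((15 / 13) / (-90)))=25272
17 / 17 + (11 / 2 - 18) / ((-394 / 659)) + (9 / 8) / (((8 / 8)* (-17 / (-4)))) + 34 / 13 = 24.79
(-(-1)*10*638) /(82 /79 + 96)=252010 /3833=65.75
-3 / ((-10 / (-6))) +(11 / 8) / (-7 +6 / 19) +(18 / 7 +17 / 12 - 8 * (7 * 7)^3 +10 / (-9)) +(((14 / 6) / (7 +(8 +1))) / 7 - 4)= -602440164659 / 640080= -941195.11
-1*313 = -313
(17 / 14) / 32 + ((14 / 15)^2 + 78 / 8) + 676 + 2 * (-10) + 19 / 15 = 67326913 / 100800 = 667.93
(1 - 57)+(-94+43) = -107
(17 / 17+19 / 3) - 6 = 4 / 3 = 1.33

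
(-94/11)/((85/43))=-4.32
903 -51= 852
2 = 2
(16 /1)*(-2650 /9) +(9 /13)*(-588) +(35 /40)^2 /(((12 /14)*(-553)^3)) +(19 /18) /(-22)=-138569881018607 /27073757568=-5118.24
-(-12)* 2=24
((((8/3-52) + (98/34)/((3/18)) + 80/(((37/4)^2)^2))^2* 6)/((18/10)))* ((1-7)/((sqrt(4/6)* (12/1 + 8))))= -4685884748210572418* sqrt(6)/9135959059648521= -1256.36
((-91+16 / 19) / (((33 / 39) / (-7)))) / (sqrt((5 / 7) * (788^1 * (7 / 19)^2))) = 22269 * sqrt(6895) / 21670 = 85.33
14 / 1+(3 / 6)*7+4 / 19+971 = 37571 / 38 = 988.71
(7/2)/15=7/30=0.23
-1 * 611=-611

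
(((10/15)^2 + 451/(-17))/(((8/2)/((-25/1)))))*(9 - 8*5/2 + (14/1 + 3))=99775/102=978.19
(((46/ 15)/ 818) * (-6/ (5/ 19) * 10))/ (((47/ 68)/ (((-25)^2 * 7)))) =-104006000/ 19223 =-5410.50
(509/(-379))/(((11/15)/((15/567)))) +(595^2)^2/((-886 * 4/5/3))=-493777807065913025/930820968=-530475595.24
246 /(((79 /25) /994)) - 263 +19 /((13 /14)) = 79221213 /1027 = 77138.47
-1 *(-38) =38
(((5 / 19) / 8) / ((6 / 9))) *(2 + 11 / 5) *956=15057 / 76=198.12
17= 17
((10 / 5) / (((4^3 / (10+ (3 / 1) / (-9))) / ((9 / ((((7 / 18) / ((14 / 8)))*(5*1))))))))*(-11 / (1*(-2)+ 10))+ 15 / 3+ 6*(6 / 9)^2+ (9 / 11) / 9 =371131 / 84480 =4.39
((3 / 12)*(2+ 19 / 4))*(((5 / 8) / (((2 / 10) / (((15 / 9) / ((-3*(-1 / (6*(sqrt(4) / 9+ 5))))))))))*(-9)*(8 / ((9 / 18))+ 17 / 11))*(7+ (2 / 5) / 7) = -504120825 / 4928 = -102297.25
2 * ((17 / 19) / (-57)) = -34 / 1083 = -0.03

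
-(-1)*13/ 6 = 13/ 6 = 2.17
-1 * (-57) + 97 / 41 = 2434 / 41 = 59.37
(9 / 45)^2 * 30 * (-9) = -54 / 5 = -10.80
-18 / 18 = -1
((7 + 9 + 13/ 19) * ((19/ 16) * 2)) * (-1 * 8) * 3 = -951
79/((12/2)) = 79/6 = 13.17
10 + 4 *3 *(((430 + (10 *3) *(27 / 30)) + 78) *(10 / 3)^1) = 21410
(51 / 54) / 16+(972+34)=289745 / 288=1006.06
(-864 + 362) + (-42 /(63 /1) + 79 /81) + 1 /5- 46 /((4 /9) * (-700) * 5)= -501.46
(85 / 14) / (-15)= -17 / 42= -0.40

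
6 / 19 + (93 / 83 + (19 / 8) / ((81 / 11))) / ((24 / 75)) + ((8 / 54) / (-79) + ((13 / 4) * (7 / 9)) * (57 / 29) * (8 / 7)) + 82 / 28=1760750485997 / 131105169216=13.43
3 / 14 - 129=-1803 / 14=-128.79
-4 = -4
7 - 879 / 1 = -872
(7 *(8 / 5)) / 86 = 28 / 215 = 0.13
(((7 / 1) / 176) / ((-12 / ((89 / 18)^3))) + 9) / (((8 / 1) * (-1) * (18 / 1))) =-105919873 / 1773674496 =-0.06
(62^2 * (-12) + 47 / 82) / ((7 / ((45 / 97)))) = -170210205 / 55678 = -3057.05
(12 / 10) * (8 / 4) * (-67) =-804 / 5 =-160.80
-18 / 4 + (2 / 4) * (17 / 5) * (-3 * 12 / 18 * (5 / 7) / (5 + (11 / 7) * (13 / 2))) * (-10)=-1237 / 426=-2.90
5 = 5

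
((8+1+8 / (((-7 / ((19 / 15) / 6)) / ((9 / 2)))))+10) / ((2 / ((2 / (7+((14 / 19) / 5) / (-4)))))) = 7942 / 3087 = 2.57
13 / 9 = 1.44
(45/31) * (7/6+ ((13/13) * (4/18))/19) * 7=455/38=11.97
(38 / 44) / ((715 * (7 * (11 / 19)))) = 361 / 1211210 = 0.00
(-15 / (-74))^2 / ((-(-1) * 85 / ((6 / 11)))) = 135 / 512006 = 0.00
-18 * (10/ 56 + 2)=-549/ 14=-39.21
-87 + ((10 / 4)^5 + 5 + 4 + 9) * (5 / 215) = -116011 / 1376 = -84.31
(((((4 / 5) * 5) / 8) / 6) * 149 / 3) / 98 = 149 / 3528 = 0.04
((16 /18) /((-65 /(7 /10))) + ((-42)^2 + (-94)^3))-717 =-2426395753 /2925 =-829537.01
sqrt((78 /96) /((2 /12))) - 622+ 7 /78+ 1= -48431 /78+ sqrt(78) /4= -618.70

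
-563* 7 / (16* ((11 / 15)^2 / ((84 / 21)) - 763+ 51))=886725 / 2562716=0.35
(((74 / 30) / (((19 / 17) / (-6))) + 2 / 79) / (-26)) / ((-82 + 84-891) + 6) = -49596 / 86149895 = -0.00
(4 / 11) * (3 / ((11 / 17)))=204 / 121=1.69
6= 6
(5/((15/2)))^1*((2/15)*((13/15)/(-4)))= -13/675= -0.02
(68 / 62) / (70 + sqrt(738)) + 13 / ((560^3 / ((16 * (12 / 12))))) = 13062278643 / 708072736000-51 * sqrt(82) / 64511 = 0.01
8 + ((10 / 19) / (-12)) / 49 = 44683 / 5586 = 8.00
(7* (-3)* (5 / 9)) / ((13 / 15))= -175 / 13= -13.46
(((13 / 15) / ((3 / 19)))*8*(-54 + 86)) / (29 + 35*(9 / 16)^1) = 53248 / 1845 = 28.86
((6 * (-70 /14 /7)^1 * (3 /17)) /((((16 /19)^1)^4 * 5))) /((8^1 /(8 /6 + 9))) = -12119853 /31195136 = -0.39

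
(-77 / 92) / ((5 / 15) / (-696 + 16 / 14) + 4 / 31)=-6.51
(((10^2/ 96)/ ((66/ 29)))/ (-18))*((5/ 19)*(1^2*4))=-3625/ 135432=-0.03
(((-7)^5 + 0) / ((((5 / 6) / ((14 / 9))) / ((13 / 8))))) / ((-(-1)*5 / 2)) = -1529437 / 75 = -20392.49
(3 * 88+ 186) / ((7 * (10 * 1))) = 45 / 7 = 6.43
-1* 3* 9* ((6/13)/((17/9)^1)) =-1458/221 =-6.60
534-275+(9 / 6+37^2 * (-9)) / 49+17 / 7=981 / 98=10.01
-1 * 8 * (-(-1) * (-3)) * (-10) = -240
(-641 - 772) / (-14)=1413 / 14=100.93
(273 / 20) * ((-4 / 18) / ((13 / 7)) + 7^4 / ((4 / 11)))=21630217 / 240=90125.90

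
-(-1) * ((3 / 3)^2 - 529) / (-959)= 528 / 959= 0.55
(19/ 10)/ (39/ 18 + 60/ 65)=741/ 1205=0.61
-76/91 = -0.84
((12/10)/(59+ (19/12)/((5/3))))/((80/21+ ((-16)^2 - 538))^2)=2646/10230156959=0.00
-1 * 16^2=-256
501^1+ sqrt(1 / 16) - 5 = 1985 / 4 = 496.25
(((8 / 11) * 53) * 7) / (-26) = -1484 / 143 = -10.38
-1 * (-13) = 13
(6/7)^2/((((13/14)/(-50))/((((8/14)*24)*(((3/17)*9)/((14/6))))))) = -27993600/75803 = -369.29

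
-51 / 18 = -17 / 6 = -2.83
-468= -468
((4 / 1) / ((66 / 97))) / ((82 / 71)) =6887 / 1353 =5.09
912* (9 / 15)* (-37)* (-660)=13362624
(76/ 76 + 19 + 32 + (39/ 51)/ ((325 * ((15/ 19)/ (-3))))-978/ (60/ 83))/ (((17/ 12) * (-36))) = 5528863/ 216750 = 25.51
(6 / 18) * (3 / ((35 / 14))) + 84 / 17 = 454 / 85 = 5.34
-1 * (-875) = 875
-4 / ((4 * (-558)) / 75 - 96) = 25 / 786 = 0.03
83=83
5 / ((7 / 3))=15 / 7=2.14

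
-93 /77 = -1.21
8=8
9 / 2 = 4.50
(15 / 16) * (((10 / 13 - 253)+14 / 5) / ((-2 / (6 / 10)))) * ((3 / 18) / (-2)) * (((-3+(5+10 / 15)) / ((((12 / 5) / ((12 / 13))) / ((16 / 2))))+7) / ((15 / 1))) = -9614309 / 1622400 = -5.93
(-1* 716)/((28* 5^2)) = -179/175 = -1.02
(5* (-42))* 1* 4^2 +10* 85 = -2510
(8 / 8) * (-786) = -786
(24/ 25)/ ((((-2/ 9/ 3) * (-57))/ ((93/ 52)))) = 2511/ 6175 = 0.41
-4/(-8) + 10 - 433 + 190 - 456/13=-6957/26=-267.58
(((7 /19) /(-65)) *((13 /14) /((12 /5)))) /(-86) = 1 /39216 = 0.00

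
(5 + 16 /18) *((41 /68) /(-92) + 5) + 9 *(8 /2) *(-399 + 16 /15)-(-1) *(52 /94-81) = -21135962471 /1470160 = -14376.64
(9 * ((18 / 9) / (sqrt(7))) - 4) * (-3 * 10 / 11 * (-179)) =-21480 / 11 + 96660 * sqrt(7) / 77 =1368.55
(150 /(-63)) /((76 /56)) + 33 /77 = -529 /399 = -1.33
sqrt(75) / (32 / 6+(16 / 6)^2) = 0.70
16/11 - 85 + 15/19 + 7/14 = -82.26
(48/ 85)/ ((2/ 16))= 384/ 85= 4.52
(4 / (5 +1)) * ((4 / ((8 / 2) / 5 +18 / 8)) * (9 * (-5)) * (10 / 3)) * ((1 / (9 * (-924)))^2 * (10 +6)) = -0.00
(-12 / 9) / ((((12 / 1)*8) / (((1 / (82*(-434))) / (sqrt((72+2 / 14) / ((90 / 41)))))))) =sqrt(57974) / 3536877792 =0.00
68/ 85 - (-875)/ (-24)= -4279/ 120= -35.66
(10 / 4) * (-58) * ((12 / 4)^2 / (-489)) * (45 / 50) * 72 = 28188 / 163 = 172.93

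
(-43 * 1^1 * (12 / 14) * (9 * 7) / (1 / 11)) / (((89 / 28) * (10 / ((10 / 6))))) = -119196 / 89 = -1339.28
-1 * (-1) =1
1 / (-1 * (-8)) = 1 / 8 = 0.12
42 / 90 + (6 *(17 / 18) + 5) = 11.13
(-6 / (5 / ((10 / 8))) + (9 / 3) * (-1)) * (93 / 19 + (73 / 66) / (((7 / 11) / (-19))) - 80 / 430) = 2914815 / 22876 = 127.42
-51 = -51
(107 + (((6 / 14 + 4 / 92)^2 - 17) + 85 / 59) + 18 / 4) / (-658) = -294133209 / 2012610124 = -0.15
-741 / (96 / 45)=-11115 / 32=-347.34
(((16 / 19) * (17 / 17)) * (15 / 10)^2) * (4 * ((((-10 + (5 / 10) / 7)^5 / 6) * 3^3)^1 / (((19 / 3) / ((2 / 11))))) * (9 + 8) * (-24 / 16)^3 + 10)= 5787546304131243 / 1067849552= 5419814.33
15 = 15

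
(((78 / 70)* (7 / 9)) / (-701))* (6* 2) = -52 / 3505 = -0.01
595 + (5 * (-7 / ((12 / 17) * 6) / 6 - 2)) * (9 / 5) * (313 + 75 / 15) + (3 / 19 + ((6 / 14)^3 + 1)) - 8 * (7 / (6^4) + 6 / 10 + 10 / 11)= -1376931207709 / 232265880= -5928.25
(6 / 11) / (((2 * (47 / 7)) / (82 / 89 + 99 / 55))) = 25431 / 230065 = 0.11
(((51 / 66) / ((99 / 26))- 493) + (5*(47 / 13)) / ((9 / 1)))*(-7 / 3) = 1145.17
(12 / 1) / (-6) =-2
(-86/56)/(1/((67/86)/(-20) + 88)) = -151293/1120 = -135.08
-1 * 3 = -3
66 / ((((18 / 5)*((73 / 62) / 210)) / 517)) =123407900 / 73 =1690519.18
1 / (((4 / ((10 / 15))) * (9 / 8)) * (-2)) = -0.07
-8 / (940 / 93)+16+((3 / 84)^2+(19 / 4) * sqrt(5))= 19 * sqrt(5) / 4+2802251 / 184240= 25.83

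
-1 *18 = -18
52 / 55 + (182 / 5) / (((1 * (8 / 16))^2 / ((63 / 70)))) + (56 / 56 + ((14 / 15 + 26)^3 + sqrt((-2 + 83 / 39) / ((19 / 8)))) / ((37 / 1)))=2 * sqrt(7410) / 27417 + 908004049 / 1373625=661.03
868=868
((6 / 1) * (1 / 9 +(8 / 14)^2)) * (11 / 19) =4246 / 2793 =1.52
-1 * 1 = -1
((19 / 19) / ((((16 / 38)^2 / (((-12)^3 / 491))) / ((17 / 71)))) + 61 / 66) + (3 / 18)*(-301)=-62117192 / 1150413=-54.00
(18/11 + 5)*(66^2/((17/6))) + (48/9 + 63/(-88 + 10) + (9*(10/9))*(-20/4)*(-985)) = 78840445/1326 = 59457.35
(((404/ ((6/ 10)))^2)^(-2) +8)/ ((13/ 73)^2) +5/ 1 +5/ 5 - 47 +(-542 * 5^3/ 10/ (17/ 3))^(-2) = 392908369802099943309577/ 1859830106058905760000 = 211.26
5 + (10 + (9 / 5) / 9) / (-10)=199 / 50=3.98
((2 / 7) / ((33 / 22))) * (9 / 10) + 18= 636 / 35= 18.17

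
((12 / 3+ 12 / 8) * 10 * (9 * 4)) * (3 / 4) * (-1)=-1485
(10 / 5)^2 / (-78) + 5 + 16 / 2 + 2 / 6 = 518 / 39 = 13.28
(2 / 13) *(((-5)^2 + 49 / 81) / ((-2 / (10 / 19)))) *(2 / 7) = -41480 / 140049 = -0.30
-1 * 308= -308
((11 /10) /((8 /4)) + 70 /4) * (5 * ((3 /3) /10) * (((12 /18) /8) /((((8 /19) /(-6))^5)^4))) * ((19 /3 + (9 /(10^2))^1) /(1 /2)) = 10130794841857813125837669994882907706183 /8796093022208000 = 1151738029177273929899192.00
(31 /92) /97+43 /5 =383887 /44620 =8.60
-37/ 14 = -2.64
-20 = -20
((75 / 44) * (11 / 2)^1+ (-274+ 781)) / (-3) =-1377 / 8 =-172.12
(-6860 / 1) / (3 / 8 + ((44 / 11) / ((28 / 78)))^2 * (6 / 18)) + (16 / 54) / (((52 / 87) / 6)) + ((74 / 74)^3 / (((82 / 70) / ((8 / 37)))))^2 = -78976320708172 / 489767228847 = -161.25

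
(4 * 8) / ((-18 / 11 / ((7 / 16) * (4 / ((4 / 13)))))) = -1001 / 9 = -111.22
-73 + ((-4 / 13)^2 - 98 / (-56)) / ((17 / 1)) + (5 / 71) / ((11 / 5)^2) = -72.88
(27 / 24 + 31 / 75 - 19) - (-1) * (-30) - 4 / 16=-28627 / 600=-47.71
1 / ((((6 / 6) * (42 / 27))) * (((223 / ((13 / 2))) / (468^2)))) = 6406452 / 1561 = 4104.07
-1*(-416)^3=71991296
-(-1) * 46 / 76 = 23 / 38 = 0.61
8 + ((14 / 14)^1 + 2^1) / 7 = 59 / 7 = 8.43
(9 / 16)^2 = 81 / 256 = 0.32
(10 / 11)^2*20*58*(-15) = -1740000 / 121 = -14380.17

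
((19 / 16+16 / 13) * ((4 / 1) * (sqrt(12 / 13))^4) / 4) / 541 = 4527 / 1188577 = 0.00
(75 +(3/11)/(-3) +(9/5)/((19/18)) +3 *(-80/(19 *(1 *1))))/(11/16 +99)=1069792/1666775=0.64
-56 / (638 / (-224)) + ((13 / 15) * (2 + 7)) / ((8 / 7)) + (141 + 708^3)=4528461214247 / 12760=354895079.49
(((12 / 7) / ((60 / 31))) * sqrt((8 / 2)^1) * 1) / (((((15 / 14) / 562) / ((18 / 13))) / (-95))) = -7944432 / 65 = -122222.03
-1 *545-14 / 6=-1642 / 3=-547.33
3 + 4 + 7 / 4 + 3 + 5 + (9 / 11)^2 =8431 / 484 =17.42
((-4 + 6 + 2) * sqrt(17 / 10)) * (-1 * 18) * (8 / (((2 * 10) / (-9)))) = 648 * sqrt(170) / 25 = 337.96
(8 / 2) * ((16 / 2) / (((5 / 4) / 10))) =256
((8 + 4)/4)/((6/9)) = 9/2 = 4.50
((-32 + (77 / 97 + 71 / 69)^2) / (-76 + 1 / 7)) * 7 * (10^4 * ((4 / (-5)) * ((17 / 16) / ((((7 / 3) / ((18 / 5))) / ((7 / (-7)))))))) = 30574431238400 / 880992897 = 34704.52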